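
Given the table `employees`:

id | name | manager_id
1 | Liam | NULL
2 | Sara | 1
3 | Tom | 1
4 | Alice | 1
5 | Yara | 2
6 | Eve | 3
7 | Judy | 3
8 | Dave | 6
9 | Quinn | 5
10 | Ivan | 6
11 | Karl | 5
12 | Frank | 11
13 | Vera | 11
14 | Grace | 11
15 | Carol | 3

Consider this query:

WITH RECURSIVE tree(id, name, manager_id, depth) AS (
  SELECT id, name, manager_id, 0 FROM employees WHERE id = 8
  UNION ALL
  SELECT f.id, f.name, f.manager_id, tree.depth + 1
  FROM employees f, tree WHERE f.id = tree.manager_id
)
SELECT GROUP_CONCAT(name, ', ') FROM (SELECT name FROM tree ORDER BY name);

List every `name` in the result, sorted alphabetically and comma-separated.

Base: id=8 (Dave), manager_id=6, depth 0.
Iteration 1: join on id=6 -> Eve (id 6, manager_id=3, depth 1).
Iteration 2: join on id=3 -> Tom (id 3, manager_id=1, depth 2).
Iteration 3: join on id=1 -> Liam (id 1, manager_id=NULL, depth 3).
Iteration 4: manager_id is NULL; no match; recursion stops.

Dave, Eve, Liam, Tom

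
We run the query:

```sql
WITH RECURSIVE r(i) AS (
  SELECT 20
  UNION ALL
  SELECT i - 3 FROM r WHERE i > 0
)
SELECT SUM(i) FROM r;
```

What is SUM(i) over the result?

76

Base: i=20.
Iteration 1: 20 > 0 holds -> i = 20 - 3 = 17.
Iteration 2: 17 > 0 holds -> i = 17 - 3 = 14.
Iteration 3: 14 > 0 holds -> i = 14 - 3 = 11.
Iteration 4: 11 > 0 holds -> i = 11 - 3 = 8.
Iteration 5: 8 > 0 holds -> i = 8 - 3 = 5.
Iteration 6: 5 > 0 holds -> i = 5 - 3 = 2.
Iteration 7: 2 > 0 holds -> i = 2 - 3 = -1.
Iteration 8: -1 > 0 fails; recursion stops.
SUM(i) = 20 + 17 + 14 + 11 + 8 + 5 + 2 + -1 = 76.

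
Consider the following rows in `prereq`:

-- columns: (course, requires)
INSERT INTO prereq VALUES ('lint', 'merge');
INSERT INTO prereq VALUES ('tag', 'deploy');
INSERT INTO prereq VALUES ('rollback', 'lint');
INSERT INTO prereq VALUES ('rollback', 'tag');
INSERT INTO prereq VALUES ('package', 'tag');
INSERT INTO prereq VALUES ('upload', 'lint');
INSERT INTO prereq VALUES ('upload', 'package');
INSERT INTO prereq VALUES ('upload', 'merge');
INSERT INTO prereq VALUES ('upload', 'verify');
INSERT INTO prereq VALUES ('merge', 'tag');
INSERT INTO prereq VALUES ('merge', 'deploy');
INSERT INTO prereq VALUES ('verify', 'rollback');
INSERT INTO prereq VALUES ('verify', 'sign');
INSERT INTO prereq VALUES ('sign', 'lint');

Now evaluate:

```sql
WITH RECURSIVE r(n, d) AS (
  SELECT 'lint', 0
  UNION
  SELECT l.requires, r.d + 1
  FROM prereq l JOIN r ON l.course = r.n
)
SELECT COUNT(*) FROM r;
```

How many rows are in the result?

Base: (lint, d=0).
Iteration 1: edges from {lint} -> (merge, d=1).
Iteration 2: edges from {merge} -> (deploy, d=2), (tag, d=2).
Iteration 3: edges from {deploy,tag} -> (deploy, d=3).
Iteration 4: no outgoing edges from {deploy}; recursion stops.
Total rows emitted: 5.

5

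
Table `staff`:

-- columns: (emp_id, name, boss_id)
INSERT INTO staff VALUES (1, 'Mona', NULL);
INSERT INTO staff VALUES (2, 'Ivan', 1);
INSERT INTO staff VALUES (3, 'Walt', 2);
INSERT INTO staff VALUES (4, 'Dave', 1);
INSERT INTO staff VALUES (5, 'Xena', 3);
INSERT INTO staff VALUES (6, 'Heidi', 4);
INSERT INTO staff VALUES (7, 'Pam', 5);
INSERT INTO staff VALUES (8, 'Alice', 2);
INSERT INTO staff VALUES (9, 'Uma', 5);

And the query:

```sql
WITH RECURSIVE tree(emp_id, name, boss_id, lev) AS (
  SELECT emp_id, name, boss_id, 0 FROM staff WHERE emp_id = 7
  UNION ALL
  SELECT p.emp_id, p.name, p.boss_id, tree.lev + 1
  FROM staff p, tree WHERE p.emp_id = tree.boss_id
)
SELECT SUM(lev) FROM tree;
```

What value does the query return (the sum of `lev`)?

Base: emp_id=7 (Pam), boss_id=5, lev 0.
Iteration 1: join on emp_id=5 -> Xena (id 5, boss_id=3, lev 1).
Iteration 2: join on emp_id=3 -> Walt (id 3, boss_id=2, lev 2).
Iteration 3: join on emp_id=2 -> Ivan (id 2, boss_id=1, lev 3).
Iteration 4: join on emp_id=1 -> Mona (id 1, boss_id=NULL, lev 4).
Iteration 5: boss_id is NULL; no match; recursion stops.
SUM(lev) = 0 + 1 + 2 + 3 + 4 = 10.

10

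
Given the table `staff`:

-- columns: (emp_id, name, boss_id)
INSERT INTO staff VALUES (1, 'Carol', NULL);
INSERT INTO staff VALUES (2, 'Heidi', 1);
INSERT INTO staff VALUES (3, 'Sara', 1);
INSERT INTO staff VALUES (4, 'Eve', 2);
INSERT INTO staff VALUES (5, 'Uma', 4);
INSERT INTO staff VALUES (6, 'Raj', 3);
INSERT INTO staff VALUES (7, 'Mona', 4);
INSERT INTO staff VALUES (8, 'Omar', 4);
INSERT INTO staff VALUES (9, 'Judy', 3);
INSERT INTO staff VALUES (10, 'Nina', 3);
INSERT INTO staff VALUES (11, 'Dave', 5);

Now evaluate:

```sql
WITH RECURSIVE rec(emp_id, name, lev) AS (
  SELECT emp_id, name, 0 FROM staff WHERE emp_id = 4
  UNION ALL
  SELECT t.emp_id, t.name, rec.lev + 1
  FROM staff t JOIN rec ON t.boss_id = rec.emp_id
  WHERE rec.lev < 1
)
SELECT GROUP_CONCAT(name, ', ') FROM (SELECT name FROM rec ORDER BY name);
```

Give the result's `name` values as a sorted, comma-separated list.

Eve, Mona, Omar, Uma

Base: emp_id=4 (Eve) at lev 0.
Iteration 1: rows with boss_id in {4} -> Uma (id 5, lev 1), Mona (id 7, lev 1), Omar (id 8, lev 1).
Iteration 2: lev < 1 fails for all current rows; recursion stops.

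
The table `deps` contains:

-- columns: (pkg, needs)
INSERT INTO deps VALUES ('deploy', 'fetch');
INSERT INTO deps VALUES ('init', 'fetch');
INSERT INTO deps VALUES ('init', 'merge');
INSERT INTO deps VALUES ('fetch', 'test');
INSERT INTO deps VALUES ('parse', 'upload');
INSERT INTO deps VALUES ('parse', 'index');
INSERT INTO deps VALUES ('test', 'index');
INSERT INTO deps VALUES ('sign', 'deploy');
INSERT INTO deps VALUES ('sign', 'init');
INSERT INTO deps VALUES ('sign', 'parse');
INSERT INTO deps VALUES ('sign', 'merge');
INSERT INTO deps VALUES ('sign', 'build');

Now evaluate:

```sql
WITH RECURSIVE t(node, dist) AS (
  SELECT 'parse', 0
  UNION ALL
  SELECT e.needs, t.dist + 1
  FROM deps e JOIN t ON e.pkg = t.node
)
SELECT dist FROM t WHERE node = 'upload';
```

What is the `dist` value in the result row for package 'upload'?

1

Base: (parse, dist=0).
Iteration 1: edges from {parse} -> (index, dist=1), (upload, dist=1).
Iteration 2: no outgoing edges from {index,upload}; recursion stops.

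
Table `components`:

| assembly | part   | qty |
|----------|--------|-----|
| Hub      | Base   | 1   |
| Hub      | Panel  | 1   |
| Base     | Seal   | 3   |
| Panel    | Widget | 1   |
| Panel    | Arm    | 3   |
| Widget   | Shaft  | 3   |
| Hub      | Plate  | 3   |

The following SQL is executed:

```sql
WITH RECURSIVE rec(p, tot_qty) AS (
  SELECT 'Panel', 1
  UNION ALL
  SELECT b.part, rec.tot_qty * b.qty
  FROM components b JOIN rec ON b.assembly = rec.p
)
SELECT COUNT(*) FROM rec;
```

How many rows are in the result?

4

Base: (Panel, tot_qty=1).
Iteration 1: components of {Panel} -> Arm = 1*3 = 3, Widget = 1*1 = 1.
Iteration 2: components of {Arm,Widget} -> Shaft = 1*3 = 3.
Iteration 3: no further components; recursion stops.
Total rows emitted: 4.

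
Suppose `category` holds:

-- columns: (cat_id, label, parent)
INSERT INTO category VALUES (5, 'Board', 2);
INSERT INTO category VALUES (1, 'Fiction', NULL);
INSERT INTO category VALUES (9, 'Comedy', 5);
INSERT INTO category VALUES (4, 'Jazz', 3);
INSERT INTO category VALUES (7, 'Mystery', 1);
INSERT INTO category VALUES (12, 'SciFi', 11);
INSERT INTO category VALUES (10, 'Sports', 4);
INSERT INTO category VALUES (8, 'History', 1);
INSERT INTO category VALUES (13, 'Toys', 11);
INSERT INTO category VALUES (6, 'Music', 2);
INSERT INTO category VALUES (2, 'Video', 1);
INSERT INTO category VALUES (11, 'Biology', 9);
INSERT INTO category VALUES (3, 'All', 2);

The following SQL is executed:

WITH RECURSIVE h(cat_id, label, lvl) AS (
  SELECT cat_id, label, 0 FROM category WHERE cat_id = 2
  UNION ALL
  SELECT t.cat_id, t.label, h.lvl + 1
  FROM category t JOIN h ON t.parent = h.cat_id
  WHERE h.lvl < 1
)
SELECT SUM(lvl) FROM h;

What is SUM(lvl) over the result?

3

Base: cat_id=2 (Video) at lvl 0.
Iteration 1: rows with parent in {2} -> All (id 3, lvl 1), Board (id 5, lvl 1), Music (id 6, lvl 1).
Iteration 2: lvl < 1 fails for all current rows; recursion stops.
SUM(lvl) = 0 + 1 + 1 + 1 = 3.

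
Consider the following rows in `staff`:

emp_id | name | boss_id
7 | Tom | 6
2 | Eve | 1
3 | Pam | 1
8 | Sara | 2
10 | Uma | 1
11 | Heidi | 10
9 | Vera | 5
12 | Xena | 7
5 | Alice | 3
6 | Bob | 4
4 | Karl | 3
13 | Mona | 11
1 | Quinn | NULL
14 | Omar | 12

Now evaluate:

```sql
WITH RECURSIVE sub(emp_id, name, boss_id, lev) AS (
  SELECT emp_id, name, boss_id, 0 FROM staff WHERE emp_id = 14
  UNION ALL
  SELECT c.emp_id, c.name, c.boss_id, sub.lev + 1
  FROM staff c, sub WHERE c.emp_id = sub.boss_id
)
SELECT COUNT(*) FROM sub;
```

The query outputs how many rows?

7

Base: emp_id=14 (Omar), boss_id=12, lev 0.
Iteration 1: join on emp_id=12 -> Xena (id 12, boss_id=7, lev 1).
Iteration 2: join on emp_id=7 -> Tom (id 7, boss_id=6, lev 2).
Iteration 3: join on emp_id=6 -> Bob (id 6, boss_id=4, lev 3).
Iteration 4: join on emp_id=4 -> Karl (id 4, boss_id=3, lev 4).
Iteration 5: join on emp_id=3 -> Pam (id 3, boss_id=1, lev 5).
Iteration 6: join on emp_id=1 -> Quinn (id 1, boss_id=NULL, lev 6).
Iteration 7: boss_id is NULL; no match; recursion stops.
Total rows emitted: 7.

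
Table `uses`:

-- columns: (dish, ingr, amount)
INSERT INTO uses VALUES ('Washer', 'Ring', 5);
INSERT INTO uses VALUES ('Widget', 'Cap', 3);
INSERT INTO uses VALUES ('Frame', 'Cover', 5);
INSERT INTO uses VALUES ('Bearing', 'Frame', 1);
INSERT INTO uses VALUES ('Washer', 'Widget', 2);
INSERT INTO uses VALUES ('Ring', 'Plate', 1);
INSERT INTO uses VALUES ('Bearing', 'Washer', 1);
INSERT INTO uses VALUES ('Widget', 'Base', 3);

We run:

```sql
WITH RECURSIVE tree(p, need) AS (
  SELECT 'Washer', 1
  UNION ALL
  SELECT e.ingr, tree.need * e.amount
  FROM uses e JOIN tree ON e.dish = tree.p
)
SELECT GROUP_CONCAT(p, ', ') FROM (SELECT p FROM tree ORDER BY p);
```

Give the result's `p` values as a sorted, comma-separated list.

Base, Cap, Plate, Ring, Washer, Widget

Base: (Washer, need=1).
Iteration 1: components of {Washer} -> Ring = 1*5 = 5, Widget = 1*2 = 2.
Iteration 2: components of {Ring,Widget} -> Base = 2*3 = 6, Cap = 2*3 = 6, Plate = 5*1 = 5.
Iteration 3: no further components; recursion stops.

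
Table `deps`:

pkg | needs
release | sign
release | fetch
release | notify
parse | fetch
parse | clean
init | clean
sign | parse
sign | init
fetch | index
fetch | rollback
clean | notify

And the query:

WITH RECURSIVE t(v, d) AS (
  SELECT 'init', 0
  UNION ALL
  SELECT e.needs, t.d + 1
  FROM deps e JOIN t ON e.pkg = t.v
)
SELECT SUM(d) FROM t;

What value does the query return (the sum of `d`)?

3

Base: (init, d=0).
Iteration 1: edges from {init} -> (clean, d=1).
Iteration 2: edges from {clean} -> (notify, d=2).
Iteration 3: no outgoing edges from {notify}; recursion stops.
SUM(d) = 0 + 1 + 2 = 3.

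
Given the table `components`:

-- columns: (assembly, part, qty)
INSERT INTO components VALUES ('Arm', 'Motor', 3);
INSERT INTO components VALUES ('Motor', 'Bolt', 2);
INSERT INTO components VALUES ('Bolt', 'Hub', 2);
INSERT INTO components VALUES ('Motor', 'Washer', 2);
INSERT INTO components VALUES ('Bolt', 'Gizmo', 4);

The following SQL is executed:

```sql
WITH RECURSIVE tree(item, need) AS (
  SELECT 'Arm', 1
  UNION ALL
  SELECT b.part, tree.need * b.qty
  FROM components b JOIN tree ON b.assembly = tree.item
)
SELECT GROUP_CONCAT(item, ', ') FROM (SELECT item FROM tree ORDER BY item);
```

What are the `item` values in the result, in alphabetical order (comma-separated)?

Arm, Bolt, Gizmo, Hub, Motor, Washer

Base: (Arm, need=1).
Iteration 1: components of {Arm} -> Motor = 1*3 = 3.
Iteration 2: components of {Motor} -> Bolt = 3*2 = 6, Washer = 3*2 = 6.
Iteration 3: components of {Bolt,Washer} -> Gizmo = 6*4 = 24, Hub = 6*2 = 12.
Iteration 4: no further components; recursion stops.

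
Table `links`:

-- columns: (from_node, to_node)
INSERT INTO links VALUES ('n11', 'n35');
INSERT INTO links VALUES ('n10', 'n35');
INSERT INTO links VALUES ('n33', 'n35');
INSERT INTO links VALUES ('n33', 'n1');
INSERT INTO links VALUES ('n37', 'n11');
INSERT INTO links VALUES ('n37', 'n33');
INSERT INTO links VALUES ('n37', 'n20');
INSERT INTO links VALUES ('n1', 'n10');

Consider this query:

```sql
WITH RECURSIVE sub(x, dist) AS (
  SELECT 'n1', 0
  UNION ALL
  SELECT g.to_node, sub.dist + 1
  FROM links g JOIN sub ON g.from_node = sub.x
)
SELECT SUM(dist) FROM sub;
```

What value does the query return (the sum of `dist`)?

Base: (n1, dist=0).
Iteration 1: edges from {n1} -> (n10, dist=1).
Iteration 2: edges from {n10} -> (n35, dist=2).
Iteration 3: no outgoing edges from {n35}; recursion stops.
SUM(dist) = 0 + 1 + 2 = 3.

3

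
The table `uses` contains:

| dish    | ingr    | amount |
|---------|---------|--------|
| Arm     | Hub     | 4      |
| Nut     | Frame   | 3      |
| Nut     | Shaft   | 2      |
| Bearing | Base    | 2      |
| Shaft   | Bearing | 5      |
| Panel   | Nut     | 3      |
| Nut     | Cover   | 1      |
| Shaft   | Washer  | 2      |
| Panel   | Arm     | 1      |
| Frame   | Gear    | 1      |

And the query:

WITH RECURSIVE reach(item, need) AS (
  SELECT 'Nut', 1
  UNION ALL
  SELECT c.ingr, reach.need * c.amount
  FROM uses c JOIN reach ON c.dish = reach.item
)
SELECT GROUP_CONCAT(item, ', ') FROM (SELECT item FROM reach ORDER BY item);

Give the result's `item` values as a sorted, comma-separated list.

Base: (Nut, need=1).
Iteration 1: components of {Nut} -> Cover = 1*1 = 1, Frame = 1*3 = 3, Shaft = 1*2 = 2.
Iteration 2: components of {Cover,Frame,Shaft} -> Bearing = 2*5 = 10, Gear = 3*1 = 3, Washer = 2*2 = 4.
Iteration 3: components of {Bearing,Gear,Washer} -> Base = 10*2 = 20.
Iteration 4: no further components; recursion stops.

Base, Bearing, Cover, Frame, Gear, Nut, Shaft, Washer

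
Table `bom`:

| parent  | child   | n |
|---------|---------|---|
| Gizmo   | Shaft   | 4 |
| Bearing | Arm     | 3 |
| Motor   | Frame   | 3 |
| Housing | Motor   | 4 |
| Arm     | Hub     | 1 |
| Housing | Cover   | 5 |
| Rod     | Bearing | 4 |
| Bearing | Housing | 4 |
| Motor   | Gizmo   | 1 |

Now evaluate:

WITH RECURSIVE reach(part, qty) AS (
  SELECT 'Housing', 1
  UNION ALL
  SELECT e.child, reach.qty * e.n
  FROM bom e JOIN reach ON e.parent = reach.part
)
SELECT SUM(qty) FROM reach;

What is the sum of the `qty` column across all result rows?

42

Base: (Housing, qty=1).
Iteration 1: components of {Housing} -> Cover = 1*5 = 5, Motor = 1*4 = 4.
Iteration 2: components of {Cover,Motor} -> Frame = 4*3 = 12, Gizmo = 4*1 = 4.
Iteration 3: components of {Frame,Gizmo} -> Shaft = 4*4 = 16.
Iteration 4: no further components; recursion stops.
SUM(qty) = 1 + 4 + 5 + 4 + 12 + 16 = 42.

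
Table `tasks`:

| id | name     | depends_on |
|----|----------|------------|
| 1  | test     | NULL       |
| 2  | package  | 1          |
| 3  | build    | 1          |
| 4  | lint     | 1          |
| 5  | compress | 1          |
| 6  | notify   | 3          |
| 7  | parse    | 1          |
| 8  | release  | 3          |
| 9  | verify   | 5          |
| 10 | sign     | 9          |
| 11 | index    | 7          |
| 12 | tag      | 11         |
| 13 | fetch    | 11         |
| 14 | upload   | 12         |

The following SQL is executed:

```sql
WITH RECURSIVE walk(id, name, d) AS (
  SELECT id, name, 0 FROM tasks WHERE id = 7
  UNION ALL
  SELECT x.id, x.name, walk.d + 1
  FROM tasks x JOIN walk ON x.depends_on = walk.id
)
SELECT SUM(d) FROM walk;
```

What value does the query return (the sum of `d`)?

8

Base: id=7 (parse) at d 0.
Iteration 1: rows with depends_on in {7} -> index (id 11, d 1).
Iteration 2: rows with depends_on in {11} -> tag (id 12, d 2), fetch (id 13, d 2).
Iteration 3: rows with depends_on in {12,13} -> upload (id 14, d 3).
Iteration 4: no rows with depends_on in {14}; recursion stops.
SUM(d) = 0 + 1 + 2 + 2 + 3 = 8.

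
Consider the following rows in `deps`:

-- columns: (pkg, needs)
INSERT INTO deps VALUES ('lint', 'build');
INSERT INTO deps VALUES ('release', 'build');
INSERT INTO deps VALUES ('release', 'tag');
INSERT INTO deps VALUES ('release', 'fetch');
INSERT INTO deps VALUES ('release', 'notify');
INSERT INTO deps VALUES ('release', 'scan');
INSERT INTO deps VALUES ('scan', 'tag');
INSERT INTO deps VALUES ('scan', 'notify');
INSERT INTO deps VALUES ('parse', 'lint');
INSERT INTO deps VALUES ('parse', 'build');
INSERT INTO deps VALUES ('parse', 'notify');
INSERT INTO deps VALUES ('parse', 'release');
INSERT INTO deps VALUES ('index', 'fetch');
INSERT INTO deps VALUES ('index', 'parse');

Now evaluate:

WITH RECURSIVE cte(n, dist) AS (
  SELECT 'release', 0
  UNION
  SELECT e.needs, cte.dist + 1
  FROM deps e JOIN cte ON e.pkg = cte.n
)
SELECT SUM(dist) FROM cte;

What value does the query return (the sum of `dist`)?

9

Base: (release, dist=0).
Iteration 1: edges from {release} -> (build, dist=1), (fetch, dist=1), (notify, dist=1), (scan, dist=1), (tag, dist=1).
Iteration 2: edges from {build,fetch,notify,scan,tag} -> (notify, dist=2), (tag, dist=2).
Iteration 3: no outgoing edges from {notify,tag}; recursion stops.
SUM(dist) = 0 + 1 + 1 + 1 + 1 + 1 + 2 + 2 = 9.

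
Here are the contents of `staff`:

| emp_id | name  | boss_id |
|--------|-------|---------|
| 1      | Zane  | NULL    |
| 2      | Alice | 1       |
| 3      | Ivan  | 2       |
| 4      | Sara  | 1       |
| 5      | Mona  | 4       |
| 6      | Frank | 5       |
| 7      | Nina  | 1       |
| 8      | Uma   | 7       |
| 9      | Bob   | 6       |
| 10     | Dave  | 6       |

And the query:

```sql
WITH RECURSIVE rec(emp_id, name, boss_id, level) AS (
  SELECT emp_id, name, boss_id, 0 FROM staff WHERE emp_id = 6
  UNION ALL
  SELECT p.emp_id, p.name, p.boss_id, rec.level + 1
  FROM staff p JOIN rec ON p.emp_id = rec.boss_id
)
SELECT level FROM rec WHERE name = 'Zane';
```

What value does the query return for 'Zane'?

3

Base: emp_id=6 (Frank), boss_id=5, level 0.
Iteration 1: join on emp_id=5 -> Mona (id 5, boss_id=4, level 1).
Iteration 2: join on emp_id=4 -> Sara (id 4, boss_id=1, level 2).
Iteration 3: join on emp_id=1 -> Zane (id 1, boss_id=NULL, level 3).
Iteration 4: boss_id is NULL; no match; recursion stops.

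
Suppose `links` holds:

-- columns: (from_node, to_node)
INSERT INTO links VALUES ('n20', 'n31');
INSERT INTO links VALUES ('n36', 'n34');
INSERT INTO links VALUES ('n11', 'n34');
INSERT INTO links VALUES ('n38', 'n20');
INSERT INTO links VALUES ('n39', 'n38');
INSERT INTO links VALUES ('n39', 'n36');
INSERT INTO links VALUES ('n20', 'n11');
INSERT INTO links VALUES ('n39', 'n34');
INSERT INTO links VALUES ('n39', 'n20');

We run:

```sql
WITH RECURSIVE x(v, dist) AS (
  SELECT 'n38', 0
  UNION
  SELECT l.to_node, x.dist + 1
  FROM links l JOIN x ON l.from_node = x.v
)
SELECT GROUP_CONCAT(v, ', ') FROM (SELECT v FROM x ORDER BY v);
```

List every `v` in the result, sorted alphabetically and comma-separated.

Base: (n38, dist=0).
Iteration 1: edges from {n38} -> (n20, dist=1).
Iteration 2: edges from {n20} -> (n11, dist=2), (n31, dist=2).
Iteration 3: edges from {n11,n31} -> (n34, dist=3).
Iteration 4: no outgoing edges from {n34}; recursion stops.

n11, n20, n31, n34, n38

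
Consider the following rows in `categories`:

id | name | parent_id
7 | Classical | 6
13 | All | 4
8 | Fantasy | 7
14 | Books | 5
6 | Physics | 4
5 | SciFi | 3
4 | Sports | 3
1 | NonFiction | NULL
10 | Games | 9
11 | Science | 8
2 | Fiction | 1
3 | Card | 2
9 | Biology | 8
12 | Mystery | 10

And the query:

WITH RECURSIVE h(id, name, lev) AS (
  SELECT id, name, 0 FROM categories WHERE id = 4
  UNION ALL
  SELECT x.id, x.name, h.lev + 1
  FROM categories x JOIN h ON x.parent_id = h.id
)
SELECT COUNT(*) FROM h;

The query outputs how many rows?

9

Base: id=4 (Sports) at lev 0.
Iteration 1: rows with parent_id in {4} -> Physics (id 6, lev 1), All (id 13, lev 1).
Iteration 2: rows with parent_id in {6,13} -> Classical (id 7, lev 2).
Iteration 3: rows with parent_id in {7} -> Fantasy (id 8, lev 3).
Iteration 4: rows with parent_id in {8} -> Biology (id 9, lev 4), Science (id 11, lev 4).
Iteration 5: rows with parent_id in {9,11} -> Games (id 10, lev 5).
Iteration 6: rows with parent_id in {10} -> Mystery (id 12, lev 6).
Iteration 7: no rows with parent_id in {12}; recursion stops.
Total rows emitted: 9.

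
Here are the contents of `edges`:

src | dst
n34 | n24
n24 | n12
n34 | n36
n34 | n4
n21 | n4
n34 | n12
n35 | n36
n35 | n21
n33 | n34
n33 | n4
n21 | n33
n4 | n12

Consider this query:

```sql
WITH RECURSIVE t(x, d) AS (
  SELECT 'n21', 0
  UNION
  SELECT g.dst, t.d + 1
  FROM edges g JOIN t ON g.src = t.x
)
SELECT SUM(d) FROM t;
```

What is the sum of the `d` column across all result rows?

Base: (n21, d=0).
Iteration 1: edges from {n21} -> (n33, d=1), (n4, d=1).
Iteration 2: edges from {n33,n4} -> (n12, d=2), (n34, d=2), (n4, d=2).
Iteration 3: edges from {n12,n34,n4} -> (n12, d=3), (n24, d=3), (n36, d=3), (n4, d=3). [UNION drops 1 duplicate row(s)]
Iteration 4: edges from {n12,n24,n36,n4} -> (n12, d=4). [UNION drops 1 duplicate row(s)]
Iteration 5: no outgoing edges from {n12}; recursion stops.
SUM(d) = 0 + 1 + 1 + 2 + 2 + 2 + 3 + 3 + 3 + 3 + 4 = 24.

24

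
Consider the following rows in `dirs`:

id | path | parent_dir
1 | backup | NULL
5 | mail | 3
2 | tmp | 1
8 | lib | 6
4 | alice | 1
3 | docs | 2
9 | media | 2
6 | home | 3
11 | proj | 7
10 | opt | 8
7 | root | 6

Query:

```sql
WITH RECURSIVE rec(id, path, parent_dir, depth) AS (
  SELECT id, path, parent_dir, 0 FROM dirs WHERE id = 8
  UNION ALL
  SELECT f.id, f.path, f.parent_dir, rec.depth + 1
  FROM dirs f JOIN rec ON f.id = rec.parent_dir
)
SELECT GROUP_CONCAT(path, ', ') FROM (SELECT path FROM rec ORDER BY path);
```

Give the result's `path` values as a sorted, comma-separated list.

backup, docs, home, lib, tmp

Base: id=8 (lib), parent_dir=6, depth 0.
Iteration 1: join on id=6 -> home (id 6, parent_dir=3, depth 1).
Iteration 2: join on id=3 -> docs (id 3, parent_dir=2, depth 2).
Iteration 3: join on id=2 -> tmp (id 2, parent_dir=1, depth 3).
Iteration 4: join on id=1 -> backup (id 1, parent_dir=NULL, depth 4).
Iteration 5: parent_dir is NULL; no match; recursion stops.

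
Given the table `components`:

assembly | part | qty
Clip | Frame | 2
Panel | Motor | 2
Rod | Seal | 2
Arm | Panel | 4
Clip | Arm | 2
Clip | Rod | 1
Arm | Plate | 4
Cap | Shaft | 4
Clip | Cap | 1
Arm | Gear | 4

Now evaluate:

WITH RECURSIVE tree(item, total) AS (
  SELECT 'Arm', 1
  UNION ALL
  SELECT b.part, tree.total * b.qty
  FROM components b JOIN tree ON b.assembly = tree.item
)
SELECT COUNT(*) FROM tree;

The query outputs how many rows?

Base: (Arm, total=1).
Iteration 1: components of {Arm} -> Gear = 1*4 = 4, Panel = 1*4 = 4, Plate = 1*4 = 4.
Iteration 2: components of {Gear,Panel,Plate} -> Motor = 4*2 = 8.
Iteration 3: no further components; recursion stops.
Total rows emitted: 5.

5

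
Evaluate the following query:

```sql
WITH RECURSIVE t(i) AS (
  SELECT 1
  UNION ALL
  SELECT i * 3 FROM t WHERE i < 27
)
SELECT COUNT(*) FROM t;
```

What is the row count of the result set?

4

Base: i=1.
Iteration 1: 1 < 27 holds -> i = 1 * 3 = 3.
Iteration 2: 3 < 27 holds -> i = 3 * 3 = 9.
Iteration 3: 9 < 27 holds -> i = 9 * 3 = 27.
Iteration 4: 27 < 27 fails; recursion stops.
Total rows emitted: 4.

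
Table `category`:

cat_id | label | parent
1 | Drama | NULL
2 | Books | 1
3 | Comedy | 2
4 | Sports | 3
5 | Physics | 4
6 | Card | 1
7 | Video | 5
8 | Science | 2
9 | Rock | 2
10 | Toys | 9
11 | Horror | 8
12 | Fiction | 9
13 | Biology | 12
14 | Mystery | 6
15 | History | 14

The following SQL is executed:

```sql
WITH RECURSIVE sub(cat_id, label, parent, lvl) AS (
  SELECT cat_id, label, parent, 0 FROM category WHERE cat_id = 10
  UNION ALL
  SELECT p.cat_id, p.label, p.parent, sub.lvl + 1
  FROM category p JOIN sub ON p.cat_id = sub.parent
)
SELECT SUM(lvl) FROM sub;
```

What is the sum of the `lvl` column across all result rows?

Base: cat_id=10 (Toys), parent=9, lvl 0.
Iteration 1: join on cat_id=9 -> Rock (id 9, parent=2, lvl 1).
Iteration 2: join on cat_id=2 -> Books (id 2, parent=1, lvl 2).
Iteration 3: join on cat_id=1 -> Drama (id 1, parent=NULL, lvl 3).
Iteration 4: parent is NULL; no match; recursion stops.
SUM(lvl) = 0 + 1 + 2 + 3 = 6.

6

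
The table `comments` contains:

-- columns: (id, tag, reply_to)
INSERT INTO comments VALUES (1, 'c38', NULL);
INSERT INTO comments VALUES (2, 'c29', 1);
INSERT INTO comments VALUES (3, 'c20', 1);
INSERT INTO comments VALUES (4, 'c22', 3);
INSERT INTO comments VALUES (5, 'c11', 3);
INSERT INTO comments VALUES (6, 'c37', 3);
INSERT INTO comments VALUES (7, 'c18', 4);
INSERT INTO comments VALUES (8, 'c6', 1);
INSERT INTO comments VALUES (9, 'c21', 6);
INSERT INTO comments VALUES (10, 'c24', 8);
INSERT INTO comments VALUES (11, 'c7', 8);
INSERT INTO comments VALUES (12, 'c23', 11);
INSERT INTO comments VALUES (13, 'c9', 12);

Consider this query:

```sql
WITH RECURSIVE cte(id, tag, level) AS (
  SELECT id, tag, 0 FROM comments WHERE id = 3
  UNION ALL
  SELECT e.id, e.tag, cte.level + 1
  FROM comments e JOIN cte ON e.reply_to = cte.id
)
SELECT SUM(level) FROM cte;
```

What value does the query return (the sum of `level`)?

Base: id=3 (c20) at level 0.
Iteration 1: rows with reply_to in {3} -> c22 (id 4, level 1), c11 (id 5, level 1), c37 (id 6, level 1).
Iteration 2: rows with reply_to in {4,5,6} -> c18 (id 7, level 2), c21 (id 9, level 2).
Iteration 3: no rows with reply_to in {7,9}; recursion stops.
SUM(level) = 0 + 1 + 1 + 1 + 2 + 2 = 7.

7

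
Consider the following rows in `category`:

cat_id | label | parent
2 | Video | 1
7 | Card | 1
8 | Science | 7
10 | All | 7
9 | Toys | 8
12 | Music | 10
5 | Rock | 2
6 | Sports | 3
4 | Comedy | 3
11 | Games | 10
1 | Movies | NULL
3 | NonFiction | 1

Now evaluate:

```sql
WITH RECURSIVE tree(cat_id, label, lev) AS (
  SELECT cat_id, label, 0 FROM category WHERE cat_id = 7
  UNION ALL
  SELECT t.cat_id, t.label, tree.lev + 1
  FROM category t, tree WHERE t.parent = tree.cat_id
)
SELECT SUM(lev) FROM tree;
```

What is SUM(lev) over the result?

8

Base: cat_id=7 (Card) at lev 0.
Iteration 1: rows with parent in {7} -> Science (id 8, lev 1), All (id 10, lev 1).
Iteration 2: rows with parent in {8,10} -> Toys (id 9, lev 2), Games (id 11, lev 2), Music (id 12, lev 2).
Iteration 3: no rows with parent in {9,11,12}; recursion stops.
SUM(lev) = 0 + 1 + 1 + 2 + 2 + 2 = 8.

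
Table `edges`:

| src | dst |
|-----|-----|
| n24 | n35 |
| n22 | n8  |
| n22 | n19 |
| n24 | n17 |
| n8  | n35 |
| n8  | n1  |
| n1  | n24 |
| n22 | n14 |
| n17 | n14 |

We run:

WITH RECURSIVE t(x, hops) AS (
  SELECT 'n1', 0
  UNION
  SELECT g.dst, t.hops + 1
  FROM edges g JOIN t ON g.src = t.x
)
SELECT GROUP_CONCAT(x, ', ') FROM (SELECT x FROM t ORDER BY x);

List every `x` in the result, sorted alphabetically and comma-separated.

Base: (n1, hops=0).
Iteration 1: edges from {n1} -> (n24, hops=1).
Iteration 2: edges from {n24} -> (n17, hops=2), (n35, hops=2).
Iteration 3: edges from {n17,n35} -> (n14, hops=3).
Iteration 4: no outgoing edges from {n14}; recursion stops.

n1, n14, n17, n24, n35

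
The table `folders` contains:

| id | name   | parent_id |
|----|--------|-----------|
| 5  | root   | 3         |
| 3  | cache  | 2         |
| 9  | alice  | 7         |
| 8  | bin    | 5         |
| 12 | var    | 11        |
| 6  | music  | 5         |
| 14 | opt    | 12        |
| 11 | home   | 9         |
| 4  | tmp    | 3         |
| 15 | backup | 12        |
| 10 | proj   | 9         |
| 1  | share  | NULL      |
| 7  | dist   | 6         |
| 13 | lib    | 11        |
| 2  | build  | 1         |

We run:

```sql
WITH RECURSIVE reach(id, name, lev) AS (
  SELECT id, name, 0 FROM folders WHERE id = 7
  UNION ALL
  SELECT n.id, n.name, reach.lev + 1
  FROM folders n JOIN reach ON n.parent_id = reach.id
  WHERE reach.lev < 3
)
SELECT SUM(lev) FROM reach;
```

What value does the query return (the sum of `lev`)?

11

Base: id=7 (dist) at lev 0.
Iteration 1: rows with parent_id in {7} -> alice (id 9, lev 1).
Iteration 2: rows with parent_id in {9} -> proj (id 10, lev 2), home (id 11, lev 2).
Iteration 3: rows with parent_id in {10,11} -> var (id 12, lev 3), lib (id 13, lev 3).
Iteration 4: lev < 3 fails for all current rows; recursion stops.
SUM(lev) = 0 + 1 + 2 + 2 + 3 + 3 = 11.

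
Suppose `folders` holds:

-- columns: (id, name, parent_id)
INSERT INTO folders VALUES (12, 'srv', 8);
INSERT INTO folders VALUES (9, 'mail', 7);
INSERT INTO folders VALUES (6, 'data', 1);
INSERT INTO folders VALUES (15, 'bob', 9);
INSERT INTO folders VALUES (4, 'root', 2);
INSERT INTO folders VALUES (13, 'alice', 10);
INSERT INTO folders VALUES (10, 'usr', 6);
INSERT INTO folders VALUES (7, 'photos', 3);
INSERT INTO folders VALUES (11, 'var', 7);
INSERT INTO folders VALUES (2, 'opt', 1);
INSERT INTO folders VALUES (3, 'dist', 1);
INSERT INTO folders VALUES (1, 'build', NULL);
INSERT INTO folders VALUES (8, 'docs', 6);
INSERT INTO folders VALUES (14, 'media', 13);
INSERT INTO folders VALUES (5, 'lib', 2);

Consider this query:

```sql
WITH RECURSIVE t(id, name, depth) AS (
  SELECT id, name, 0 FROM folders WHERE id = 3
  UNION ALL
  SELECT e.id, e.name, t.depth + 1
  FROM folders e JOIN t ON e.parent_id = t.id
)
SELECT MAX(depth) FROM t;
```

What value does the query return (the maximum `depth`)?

Base: id=3 (dist) at depth 0.
Iteration 1: rows with parent_id in {3} -> photos (id 7, depth 1).
Iteration 2: rows with parent_id in {7} -> mail (id 9, depth 2), var (id 11, depth 2).
Iteration 3: rows with parent_id in {9,11} -> bob (id 15, depth 3).
Iteration 4: no rows with parent_id in {15}; recursion stops.
depth values: 0, 1, 2, 2, 3; the maximum is 3.

3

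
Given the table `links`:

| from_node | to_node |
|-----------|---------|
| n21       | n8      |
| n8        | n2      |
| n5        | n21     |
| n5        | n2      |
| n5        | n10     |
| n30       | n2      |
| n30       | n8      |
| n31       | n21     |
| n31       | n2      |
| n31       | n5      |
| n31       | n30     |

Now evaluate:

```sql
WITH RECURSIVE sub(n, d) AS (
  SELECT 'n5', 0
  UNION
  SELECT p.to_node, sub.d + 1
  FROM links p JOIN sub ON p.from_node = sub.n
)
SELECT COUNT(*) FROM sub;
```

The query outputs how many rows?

6

Base: (n5, d=0).
Iteration 1: edges from {n5} -> (n10, d=1), (n2, d=1), (n21, d=1).
Iteration 2: edges from {n10,n2,n21} -> (n8, d=2).
Iteration 3: edges from {n8} -> (n2, d=3).
Iteration 4: no outgoing edges from {n2}; recursion stops.
Total rows emitted: 6.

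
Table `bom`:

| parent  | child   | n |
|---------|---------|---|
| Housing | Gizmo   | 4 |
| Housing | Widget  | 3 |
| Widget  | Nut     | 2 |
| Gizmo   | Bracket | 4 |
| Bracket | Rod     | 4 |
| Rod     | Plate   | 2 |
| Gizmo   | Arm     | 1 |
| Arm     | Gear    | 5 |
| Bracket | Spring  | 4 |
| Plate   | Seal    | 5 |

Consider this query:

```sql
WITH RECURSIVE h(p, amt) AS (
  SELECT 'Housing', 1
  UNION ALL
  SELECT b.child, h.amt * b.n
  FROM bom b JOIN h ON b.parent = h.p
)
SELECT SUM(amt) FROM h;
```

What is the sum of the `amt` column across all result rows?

950

Base: (Housing, amt=1).
Iteration 1: components of {Housing} -> Gizmo = 1*4 = 4, Widget = 1*3 = 3.
Iteration 2: components of {Gizmo,Widget} -> Arm = 4*1 = 4, Bracket = 4*4 = 16, Nut = 3*2 = 6.
Iteration 3: components of {Arm,Bracket,Nut} -> Gear = 4*5 = 20, Rod = 16*4 = 64, Spring = 16*4 = 64.
Iteration 4: components of {Gear,Rod,Spring} -> Plate = 64*2 = 128.
Iteration 5: components of {Plate} -> Seal = 128*5 = 640.
Iteration 6: no further components; recursion stops.
SUM(amt) = 1 + 4 + 3 + 16 + 4 + 6 + 64 + 64 + 20 + 128 + 640 = 950.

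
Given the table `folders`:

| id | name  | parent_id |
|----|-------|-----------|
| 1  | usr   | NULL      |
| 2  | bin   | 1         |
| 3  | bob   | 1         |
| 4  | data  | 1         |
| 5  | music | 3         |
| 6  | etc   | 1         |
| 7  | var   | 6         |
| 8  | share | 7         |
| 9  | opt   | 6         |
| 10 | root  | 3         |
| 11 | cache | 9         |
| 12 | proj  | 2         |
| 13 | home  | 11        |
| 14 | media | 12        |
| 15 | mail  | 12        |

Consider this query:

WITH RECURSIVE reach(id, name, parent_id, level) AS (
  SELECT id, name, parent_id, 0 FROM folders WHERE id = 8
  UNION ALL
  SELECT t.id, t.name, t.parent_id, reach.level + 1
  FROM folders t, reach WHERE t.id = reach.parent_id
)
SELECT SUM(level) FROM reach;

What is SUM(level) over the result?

Base: id=8 (share), parent_id=7, level 0.
Iteration 1: join on id=7 -> var (id 7, parent_id=6, level 1).
Iteration 2: join on id=6 -> etc (id 6, parent_id=1, level 2).
Iteration 3: join on id=1 -> usr (id 1, parent_id=NULL, level 3).
Iteration 4: parent_id is NULL; no match; recursion stops.
SUM(level) = 0 + 1 + 2 + 3 = 6.

6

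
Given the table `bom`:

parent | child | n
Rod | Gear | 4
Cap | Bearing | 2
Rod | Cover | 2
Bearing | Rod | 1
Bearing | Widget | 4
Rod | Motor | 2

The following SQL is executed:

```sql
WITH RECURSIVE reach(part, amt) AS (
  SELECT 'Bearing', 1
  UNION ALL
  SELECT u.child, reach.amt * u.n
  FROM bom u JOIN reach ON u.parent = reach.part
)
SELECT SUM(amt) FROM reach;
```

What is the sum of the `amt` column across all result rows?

Base: (Bearing, amt=1).
Iteration 1: components of {Bearing} -> Rod = 1*1 = 1, Widget = 1*4 = 4.
Iteration 2: components of {Rod,Widget} -> Cover = 1*2 = 2, Gear = 1*4 = 4, Motor = 1*2 = 2.
Iteration 3: no further components; recursion stops.
SUM(amt) = 1 + 4 + 1 + 2 + 2 + 4 = 14.

14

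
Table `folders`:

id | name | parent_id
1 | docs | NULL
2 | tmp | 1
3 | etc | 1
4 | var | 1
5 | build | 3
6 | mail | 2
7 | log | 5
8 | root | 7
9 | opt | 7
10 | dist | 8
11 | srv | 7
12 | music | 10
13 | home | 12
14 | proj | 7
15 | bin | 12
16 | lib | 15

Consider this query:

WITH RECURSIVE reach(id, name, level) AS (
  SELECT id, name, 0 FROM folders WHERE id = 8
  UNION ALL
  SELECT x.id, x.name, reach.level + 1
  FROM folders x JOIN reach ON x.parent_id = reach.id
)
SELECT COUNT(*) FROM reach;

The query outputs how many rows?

Base: id=8 (root) at level 0.
Iteration 1: rows with parent_id in {8} -> dist (id 10, level 1).
Iteration 2: rows with parent_id in {10} -> music (id 12, level 2).
Iteration 3: rows with parent_id in {12} -> home (id 13, level 3), bin (id 15, level 3).
Iteration 4: rows with parent_id in {13,15} -> lib (id 16, level 4).
Iteration 5: no rows with parent_id in {16}; recursion stops.
Total rows emitted: 6.

6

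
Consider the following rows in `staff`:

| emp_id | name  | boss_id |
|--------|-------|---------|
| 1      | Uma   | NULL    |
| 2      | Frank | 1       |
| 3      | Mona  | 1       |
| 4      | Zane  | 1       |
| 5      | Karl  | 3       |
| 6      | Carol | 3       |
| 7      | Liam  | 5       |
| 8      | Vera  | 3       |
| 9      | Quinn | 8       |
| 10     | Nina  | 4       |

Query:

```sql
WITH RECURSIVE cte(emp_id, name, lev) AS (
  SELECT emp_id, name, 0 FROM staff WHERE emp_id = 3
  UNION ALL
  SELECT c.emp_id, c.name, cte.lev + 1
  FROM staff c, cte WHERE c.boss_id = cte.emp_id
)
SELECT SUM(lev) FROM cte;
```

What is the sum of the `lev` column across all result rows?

Base: emp_id=3 (Mona) at lev 0.
Iteration 1: rows with boss_id in {3} -> Karl (id 5, lev 1), Carol (id 6, lev 1), Vera (id 8, lev 1).
Iteration 2: rows with boss_id in {5,6,8} -> Liam (id 7, lev 2), Quinn (id 9, lev 2).
Iteration 3: no rows with boss_id in {7,9}; recursion stops.
SUM(lev) = 0 + 1 + 1 + 1 + 2 + 2 = 7.

7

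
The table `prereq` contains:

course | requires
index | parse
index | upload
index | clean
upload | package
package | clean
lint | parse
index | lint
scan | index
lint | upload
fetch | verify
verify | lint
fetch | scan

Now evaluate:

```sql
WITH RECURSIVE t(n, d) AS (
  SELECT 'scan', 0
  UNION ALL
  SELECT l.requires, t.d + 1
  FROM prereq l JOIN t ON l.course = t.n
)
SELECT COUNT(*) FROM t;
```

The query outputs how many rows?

12

Base: (scan, d=0).
Iteration 1: edges from {scan} -> (index, d=1).
Iteration 2: edges from {index} -> (clean, d=2), (lint, d=2), (parse, d=2), (upload, d=2).
Iteration 3: edges from {clean,lint,parse,upload} -> (package, d=3), (parse, d=3), (upload, d=3).
Iteration 4: edges from {package,parse,upload} -> (clean, d=4), (package, d=4).
Iteration 5: edges from {clean,package} -> (clean, d=5).
Iteration 6: no outgoing edges from {clean}; recursion stops.
Total rows emitted: 12.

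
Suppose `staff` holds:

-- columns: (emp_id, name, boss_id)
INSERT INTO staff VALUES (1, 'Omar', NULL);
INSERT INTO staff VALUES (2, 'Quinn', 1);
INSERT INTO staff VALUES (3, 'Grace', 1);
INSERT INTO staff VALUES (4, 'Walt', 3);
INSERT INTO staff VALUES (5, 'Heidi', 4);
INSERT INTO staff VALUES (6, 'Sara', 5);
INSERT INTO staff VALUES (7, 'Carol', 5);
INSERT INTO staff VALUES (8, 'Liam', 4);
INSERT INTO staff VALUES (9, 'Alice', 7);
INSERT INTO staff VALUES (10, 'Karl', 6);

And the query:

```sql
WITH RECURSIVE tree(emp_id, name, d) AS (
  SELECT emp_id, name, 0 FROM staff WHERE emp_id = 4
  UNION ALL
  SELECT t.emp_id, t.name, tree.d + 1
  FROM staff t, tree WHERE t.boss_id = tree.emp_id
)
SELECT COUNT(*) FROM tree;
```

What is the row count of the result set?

7

Base: emp_id=4 (Walt) at d 0.
Iteration 1: rows with boss_id in {4} -> Heidi (id 5, d 1), Liam (id 8, d 1).
Iteration 2: rows with boss_id in {5,8} -> Sara (id 6, d 2), Carol (id 7, d 2).
Iteration 3: rows with boss_id in {6,7} -> Alice (id 9, d 3), Karl (id 10, d 3).
Iteration 4: no rows with boss_id in {9,10}; recursion stops.
Total rows emitted: 7.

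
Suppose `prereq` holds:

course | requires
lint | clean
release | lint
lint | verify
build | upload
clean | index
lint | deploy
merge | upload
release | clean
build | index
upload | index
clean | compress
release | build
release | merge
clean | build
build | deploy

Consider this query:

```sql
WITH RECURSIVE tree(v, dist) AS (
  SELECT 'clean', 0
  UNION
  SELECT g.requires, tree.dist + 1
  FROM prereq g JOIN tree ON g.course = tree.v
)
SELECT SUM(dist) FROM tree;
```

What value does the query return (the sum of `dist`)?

Base: (clean, dist=0).
Iteration 1: edges from {clean} -> (build, dist=1), (compress, dist=1), (index, dist=1).
Iteration 2: edges from {build,compress,index} -> (deploy, dist=2), (index, dist=2), (upload, dist=2).
Iteration 3: edges from {deploy,index,upload} -> (index, dist=3).
Iteration 4: no outgoing edges from {index}; recursion stops.
SUM(dist) = 0 + 1 + 1 + 1 + 2 + 2 + 2 + 3 = 12.

12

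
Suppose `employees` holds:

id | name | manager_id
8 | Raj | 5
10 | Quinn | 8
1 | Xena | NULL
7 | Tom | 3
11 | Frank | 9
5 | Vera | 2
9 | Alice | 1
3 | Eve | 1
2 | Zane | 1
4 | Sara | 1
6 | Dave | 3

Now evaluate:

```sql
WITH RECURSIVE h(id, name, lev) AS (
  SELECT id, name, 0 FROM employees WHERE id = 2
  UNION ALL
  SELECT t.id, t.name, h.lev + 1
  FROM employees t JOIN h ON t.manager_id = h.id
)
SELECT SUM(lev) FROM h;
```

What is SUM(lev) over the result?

6

Base: id=2 (Zane) at lev 0.
Iteration 1: rows with manager_id in {2} -> Vera (id 5, lev 1).
Iteration 2: rows with manager_id in {5} -> Raj (id 8, lev 2).
Iteration 3: rows with manager_id in {8} -> Quinn (id 10, lev 3).
Iteration 4: no rows with manager_id in {10}; recursion stops.
SUM(lev) = 0 + 1 + 2 + 3 = 6.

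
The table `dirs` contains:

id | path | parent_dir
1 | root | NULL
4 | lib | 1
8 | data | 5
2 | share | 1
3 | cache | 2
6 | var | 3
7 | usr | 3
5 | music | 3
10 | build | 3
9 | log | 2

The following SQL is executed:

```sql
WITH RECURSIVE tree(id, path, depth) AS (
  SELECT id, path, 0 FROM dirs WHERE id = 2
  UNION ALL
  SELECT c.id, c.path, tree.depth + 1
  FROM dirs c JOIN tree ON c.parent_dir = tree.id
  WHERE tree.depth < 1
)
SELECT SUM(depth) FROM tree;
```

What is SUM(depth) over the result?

Base: id=2 (share) at depth 0.
Iteration 1: rows with parent_dir in {2} -> cache (id 3, depth 1), log (id 9, depth 1).
Iteration 2: depth < 1 fails for all current rows; recursion stops.
SUM(depth) = 0 + 1 + 1 = 2.

2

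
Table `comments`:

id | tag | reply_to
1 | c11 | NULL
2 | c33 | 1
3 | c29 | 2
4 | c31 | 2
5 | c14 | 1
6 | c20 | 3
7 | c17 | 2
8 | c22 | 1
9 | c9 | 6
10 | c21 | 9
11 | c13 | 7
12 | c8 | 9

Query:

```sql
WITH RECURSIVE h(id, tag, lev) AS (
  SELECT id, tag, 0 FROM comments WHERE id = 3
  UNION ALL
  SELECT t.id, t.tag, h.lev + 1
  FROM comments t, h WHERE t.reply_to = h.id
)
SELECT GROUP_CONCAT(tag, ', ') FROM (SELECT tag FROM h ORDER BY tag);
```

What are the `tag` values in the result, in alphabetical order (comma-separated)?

Base: id=3 (c29) at lev 0.
Iteration 1: rows with reply_to in {3} -> c20 (id 6, lev 1).
Iteration 2: rows with reply_to in {6} -> c9 (id 9, lev 2).
Iteration 3: rows with reply_to in {9} -> c21 (id 10, lev 3), c8 (id 12, lev 3).
Iteration 4: no rows with reply_to in {10,12}; recursion stops.

c20, c21, c29, c8, c9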